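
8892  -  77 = 8815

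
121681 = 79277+42404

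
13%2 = 1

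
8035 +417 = 8452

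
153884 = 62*2482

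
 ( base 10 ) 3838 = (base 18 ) bf4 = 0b111011111110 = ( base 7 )14122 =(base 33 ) 3ha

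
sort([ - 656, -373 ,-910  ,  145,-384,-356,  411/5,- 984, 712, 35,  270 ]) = [ - 984, - 910,  -  656, - 384, - 373,-356 , 35,  411/5,145,  270,712]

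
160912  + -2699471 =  - 2538559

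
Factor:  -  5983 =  - 31^1  *  193^1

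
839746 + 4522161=5361907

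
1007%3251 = 1007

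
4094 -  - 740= 4834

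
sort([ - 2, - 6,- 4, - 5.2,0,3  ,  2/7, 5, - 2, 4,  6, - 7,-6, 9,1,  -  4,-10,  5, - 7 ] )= [ - 10, - 7, - 7 , - 6, - 6,-5.2,-4, - 4, - 2,-2,0,2/7,  1,3,  4,5,  5,6, 9 ] 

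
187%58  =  13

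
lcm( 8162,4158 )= 220374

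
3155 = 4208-1053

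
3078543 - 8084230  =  -5005687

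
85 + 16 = 101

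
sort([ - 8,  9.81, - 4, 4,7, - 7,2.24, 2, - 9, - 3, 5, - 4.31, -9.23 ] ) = [ - 9.23,- 9, - 8, - 7, - 4.31, - 4, - 3,  2,2.24,  4 , 5, 7,9.81 ]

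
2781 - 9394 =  - 6613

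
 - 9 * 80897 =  - 728073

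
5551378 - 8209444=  - 2658066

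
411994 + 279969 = 691963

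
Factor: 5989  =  53^1 * 113^1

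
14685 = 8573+6112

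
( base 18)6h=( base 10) 125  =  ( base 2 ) 1111101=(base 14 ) 8d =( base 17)76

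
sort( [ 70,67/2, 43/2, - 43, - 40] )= [ - 43, - 40,43/2,67/2,70] 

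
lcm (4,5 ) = 20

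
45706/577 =45706/577 =79.21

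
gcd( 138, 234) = 6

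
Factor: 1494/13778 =3^2*83^( - 1) = 9/83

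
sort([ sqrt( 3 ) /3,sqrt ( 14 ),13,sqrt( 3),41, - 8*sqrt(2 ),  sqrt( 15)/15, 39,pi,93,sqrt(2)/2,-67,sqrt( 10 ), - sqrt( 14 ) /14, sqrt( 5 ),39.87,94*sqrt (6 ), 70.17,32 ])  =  [ - 67, - 8*sqrt( 2), - sqrt(14)/14, sqrt(15) /15,sqrt ( 3) /3,sqrt (2 )/2, sqrt(3 ), sqrt( 5),pi,sqrt(10),sqrt( 14 ),13,32,39,39.87,  41,70.17  ,  93,94*sqrt(6 )]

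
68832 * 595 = 40955040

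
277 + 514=791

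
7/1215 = 7/1215  =  0.01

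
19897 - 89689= - 69792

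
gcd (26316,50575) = 17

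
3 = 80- 77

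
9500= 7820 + 1680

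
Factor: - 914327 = - 914327^1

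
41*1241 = 50881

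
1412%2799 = 1412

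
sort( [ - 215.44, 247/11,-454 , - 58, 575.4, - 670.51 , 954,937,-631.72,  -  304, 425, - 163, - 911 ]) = [ - 911 , - 670.51, - 631.72, - 454 ,-304, -215.44, - 163, - 58,247/11,  425 , 575.4,937, 954]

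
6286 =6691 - 405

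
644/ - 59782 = - 1 + 29569/29891 = - 0.01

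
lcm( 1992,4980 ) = 9960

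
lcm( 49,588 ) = 588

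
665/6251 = 5/47 = 0.11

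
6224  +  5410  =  11634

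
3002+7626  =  10628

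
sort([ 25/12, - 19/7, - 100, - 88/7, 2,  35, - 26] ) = [ - 100, - 26,-88/7, - 19/7,2,25/12,35] 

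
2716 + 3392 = 6108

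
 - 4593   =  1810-6403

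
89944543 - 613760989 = -523816446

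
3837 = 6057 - 2220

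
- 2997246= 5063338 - 8060584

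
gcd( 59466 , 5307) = 3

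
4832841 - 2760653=2072188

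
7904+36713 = 44617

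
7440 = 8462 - 1022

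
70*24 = 1680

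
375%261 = 114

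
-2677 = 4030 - 6707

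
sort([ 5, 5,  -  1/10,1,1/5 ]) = [ - 1/10,  1/5,1, 5,5 ] 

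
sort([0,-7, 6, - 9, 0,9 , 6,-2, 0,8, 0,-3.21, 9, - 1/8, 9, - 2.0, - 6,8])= [-9 , - 7,-6,  -  3.21 , - 2, - 2.0, - 1/8, 0, 0, 0,0, 6,6, 8,  8,9, 9 , 9]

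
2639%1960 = 679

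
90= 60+30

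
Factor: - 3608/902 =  - 2^2 = - 4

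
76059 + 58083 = 134142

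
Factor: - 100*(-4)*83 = 2^4*5^2*83^1 = 33200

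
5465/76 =5465/76  =  71.91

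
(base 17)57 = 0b1011100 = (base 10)92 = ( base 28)38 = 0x5C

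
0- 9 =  - 9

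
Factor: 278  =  2^1*139^1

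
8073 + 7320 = 15393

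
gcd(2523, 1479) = 87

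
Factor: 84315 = 3^1 * 5^1*7^1*11^1*73^1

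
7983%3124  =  1735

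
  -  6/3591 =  - 1 + 1195/1197 = -0.00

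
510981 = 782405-271424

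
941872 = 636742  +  305130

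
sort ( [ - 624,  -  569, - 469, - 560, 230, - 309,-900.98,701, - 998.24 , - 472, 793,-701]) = [ - 998.24, - 900.98, - 701,-624,- 569,-560 ,-472, - 469, - 309,230, 701, 793] 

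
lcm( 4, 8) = 8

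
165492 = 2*82746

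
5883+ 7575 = 13458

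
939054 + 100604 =1039658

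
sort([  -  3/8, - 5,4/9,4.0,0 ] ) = [-5 , - 3/8,0,4/9 , 4.0 ]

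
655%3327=655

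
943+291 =1234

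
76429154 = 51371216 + 25057938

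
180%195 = 180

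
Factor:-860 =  - 2^2 * 5^1 *43^1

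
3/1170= 1/390  =  0.00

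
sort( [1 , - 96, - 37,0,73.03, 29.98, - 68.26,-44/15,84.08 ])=[  -  96, - 68.26, - 37 , - 44/15,0, 1, 29.98,73.03,84.08]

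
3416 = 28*122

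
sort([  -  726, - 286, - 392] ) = [ - 726 ,- 392, - 286 ] 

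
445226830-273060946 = 172165884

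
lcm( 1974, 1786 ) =37506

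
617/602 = 1 + 15/602  =  1.02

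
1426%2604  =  1426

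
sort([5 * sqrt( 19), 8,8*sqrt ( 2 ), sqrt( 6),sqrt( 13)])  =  [ sqrt( 6 ), sqrt( 13)  ,  8, 8*sqrt( 2), 5*sqrt( 19)]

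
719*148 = 106412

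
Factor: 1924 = 2^2*13^1*37^1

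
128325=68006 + 60319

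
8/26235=8/26235 = 0.00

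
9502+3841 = 13343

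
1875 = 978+897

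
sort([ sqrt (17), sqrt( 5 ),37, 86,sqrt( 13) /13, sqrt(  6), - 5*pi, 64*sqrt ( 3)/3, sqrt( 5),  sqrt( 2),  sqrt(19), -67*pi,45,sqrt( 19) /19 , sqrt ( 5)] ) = [ - 67*pi,  -  5*pi, sqrt( 19)/19 , sqrt( 13) /13, sqrt( 2 ), sqrt( 5), sqrt( 5), sqrt(5 ),sqrt( 6 ), sqrt(17 ), sqrt(19 ), 64*sqrt(3 ) /3, 37, 45, 86] 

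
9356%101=64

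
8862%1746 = 132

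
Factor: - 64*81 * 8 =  - 41472 = -2^9*3^4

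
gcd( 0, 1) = 1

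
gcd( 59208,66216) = 24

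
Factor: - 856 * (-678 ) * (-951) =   -  551929968=   - 2^4*3^2*107^1*113^1* 317^1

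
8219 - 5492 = 2727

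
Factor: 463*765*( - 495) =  - 3^4*5^2 * 11^1*17^1*463^1=- 175326525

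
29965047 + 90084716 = 120049763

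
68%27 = 14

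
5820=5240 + 580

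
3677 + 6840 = 10517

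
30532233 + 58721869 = 89254102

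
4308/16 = 1077/4 = 269.25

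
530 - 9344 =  - 8814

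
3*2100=6300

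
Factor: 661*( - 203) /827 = - 134183/827= -7^1*29^1*661^1*827^( - 1) 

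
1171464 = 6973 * 168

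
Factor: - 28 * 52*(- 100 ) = 2^6*5^2 *7^1*13^1 = 145600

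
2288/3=2288/3  =  762.67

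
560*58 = 32480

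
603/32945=603/32945=0.02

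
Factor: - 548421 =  - 3^1*31^1*5897^1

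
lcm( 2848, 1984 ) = 176576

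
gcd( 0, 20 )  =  20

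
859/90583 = 859/90583 = 0.01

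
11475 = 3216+8259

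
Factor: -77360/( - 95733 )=80/99  =  2^4*3^(-2)*5^1*11^(  -  1 )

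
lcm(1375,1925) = 9625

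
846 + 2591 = 3437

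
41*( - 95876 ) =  - 3930916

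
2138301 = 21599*99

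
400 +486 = 886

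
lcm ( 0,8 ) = 0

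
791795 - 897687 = - 105892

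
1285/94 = 13+ 63/94  =  13.67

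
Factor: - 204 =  - 2^2*3^1*17^1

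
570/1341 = 190/447 =0.43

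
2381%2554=2381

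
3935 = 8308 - 4373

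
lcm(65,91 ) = 455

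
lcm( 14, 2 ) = 14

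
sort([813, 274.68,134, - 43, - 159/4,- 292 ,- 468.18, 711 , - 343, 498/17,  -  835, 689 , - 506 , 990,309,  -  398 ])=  [-835 ,- 506, - 468.18, - 398 , - 343, - 292,  -  43, -159/4,498/17,134,274.68,309, 689, 711, 813, 990 ] 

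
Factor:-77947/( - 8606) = 2^ ( - 1) * 13^( -1 )*23^1*331^( - 1)*3389^1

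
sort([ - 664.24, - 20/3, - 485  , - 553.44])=[ - 664.24,  -  553.44, - 485, - 20/3 ] 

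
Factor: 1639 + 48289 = 49928 = 2^3*79^2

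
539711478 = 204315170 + 335396308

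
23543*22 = 517946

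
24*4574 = 109776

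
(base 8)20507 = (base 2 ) 10000101000111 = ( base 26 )cfh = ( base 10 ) 8519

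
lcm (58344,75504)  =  1283568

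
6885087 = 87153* 79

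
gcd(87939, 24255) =9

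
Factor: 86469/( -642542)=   -  123/914 = - 2^( - 1 )* 3^1*41^1 *457^( - 1)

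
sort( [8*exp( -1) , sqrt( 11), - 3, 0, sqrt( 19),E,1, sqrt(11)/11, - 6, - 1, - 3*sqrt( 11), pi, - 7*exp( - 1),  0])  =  [- 3*sqrt( 11), - 6, - 3, - 7*exp(-1), - 1, 0 , 0,sqrt (11)/11, 1,E, 8*exp( - 1), pi,sqrt(11), sqrt(19) ]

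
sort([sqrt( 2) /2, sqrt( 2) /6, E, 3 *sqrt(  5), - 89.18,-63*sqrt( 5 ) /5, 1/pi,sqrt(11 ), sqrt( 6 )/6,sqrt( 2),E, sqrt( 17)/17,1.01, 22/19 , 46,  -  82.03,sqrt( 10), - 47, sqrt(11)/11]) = [ - 89.18, - 82.03, - 47, - 63 *sqrt(5) /5, sqrt( 2 )/6, sqrt( 17 ) /17,sqrt( 11 )/11 , 1/pi, sqrt( 6 )/6,  sqrt (2) /2, 1.01,22/19, sqrt( 2),  E, E, sqrt(  10), sqrt( 11), 3*sqrt ( 5), 46] 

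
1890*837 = 1581930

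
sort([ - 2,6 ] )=[ - 2,6 ] 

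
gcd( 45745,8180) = 5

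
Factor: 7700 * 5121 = 39431700=2^2*3^2*5^2*7^1 * 11^1 *569^1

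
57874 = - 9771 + 67645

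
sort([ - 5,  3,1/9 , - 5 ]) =[ - 5, - 5,1/9,  3 ]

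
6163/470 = 13 + 53/470 = 13.11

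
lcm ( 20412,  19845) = 714420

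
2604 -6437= -3833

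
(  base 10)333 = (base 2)101001101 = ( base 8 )515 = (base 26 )CL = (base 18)109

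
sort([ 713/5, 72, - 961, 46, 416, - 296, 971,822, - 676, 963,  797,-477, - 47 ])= [ - 961 , - 676, - 477, -296,-47, 46, 72,713/5,  416, 797  ,  822, 963, 971 ] 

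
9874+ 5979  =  15853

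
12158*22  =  267476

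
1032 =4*258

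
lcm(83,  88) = 7304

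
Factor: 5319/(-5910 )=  - 9/10 = -2^ ( - 1)*3^2*5^( - 1)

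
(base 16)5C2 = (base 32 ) 1e2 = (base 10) 1474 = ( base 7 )4204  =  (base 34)19C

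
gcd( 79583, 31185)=7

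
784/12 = 196/3 = 65.33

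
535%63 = 31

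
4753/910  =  679/130 = 5.22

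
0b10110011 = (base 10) 179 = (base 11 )153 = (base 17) A9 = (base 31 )5O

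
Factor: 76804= 2^2*7^1*13^1*211^1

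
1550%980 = 570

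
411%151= 109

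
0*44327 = 0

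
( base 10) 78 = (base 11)71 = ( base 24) 36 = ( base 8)116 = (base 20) 3i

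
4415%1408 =191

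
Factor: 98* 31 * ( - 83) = -252154 = - 2^1*7^2*31^1*83^1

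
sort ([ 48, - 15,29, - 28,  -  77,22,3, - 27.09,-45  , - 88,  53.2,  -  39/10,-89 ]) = [ - 89,-88, - 77, - 45, - 28, - 27.09 ,  -  15, - 39/10, 3, 22,29,  48,53.2 ] 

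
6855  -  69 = 6786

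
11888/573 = 11888/573  =  20.75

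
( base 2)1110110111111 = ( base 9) 11401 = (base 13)360A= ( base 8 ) 16677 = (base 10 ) 7615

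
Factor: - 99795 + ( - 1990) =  - 5^1*20357^1 = - 101785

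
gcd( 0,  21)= 21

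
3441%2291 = 1150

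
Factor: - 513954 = - 2^1*3^2*7^1 * 4079^1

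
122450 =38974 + 83476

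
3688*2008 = 7405504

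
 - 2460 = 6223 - 8683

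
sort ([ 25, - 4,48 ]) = [-4  ,  25, 48 ] 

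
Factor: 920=2^3*5^1*23^1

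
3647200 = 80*45590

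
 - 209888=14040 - 223928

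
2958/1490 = 1479/745  =  1.99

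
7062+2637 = 9699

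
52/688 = 13/172 = 0.08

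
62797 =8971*7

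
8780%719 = 152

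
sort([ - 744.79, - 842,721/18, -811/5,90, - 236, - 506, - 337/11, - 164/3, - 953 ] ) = [ - 953, - 842,  -  744.79,-506, - 236, - 811/5, - 164/3, - 337/11, 721/18, 90]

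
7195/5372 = 1 + 1823/5372 =1.34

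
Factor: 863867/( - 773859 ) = - 3^( - 1)*257953^( - 1)*863867^1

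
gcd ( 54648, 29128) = 88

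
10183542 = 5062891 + 5120651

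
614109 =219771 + 394338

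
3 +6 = 9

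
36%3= 0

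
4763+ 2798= 7561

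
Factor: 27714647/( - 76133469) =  - 3^( - 1 )* 41^2*1163^(-1)*16487^1*21821^(  -  1 ) 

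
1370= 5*274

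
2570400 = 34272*75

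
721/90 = 721/90 = 8.01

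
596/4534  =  298/2267 = 0.13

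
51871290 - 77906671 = -26035381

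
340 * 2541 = 863940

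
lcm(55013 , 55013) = 55013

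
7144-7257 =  - 113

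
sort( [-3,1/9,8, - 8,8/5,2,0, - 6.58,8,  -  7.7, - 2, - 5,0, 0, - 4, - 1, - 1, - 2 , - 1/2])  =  [ - 8,-7.7, - 6.58, - 5, - 4, - 3, -2, - 2, - 1,  -  1, - 1/2,0,0, 0,  1/9,8/5,  2,8,8]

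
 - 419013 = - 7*59859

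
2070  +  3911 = 5981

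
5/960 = 1/192  =  0.01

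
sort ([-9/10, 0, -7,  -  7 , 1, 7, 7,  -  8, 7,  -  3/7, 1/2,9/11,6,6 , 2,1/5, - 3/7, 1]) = [-8,  -  7 , - 7,-9/10, - 3/7,-3/7, 0,1/5, 1/2, 9/11,1,1, 2,6,6, 7 , 7, 7 ]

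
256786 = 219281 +37505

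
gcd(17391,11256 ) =3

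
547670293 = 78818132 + 468852161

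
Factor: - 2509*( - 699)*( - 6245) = -10952424795  =  - 3^1*  5^1*13^1*193^1 * 233^1*1249^1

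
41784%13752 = 528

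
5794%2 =0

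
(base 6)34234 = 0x12ee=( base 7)20062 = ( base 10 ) 4846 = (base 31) 51a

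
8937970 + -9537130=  - 599160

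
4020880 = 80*50261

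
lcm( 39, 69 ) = 897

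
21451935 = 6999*3065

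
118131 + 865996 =984127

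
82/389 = 82/389 = 0.21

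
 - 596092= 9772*(  -  61)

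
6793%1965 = 898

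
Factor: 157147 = 167^1*941^1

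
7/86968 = 1/12424=   0.00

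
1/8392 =1/8392 = 0.00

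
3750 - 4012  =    -  262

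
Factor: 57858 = 2^1*3^1 * 9643^1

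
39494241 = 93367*423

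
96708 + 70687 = 167395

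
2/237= 2/237 =0.01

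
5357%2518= 321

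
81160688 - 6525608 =74635080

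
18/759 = 6/253 = 0.02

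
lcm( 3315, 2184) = 185640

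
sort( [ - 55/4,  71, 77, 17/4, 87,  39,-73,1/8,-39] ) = [  -  73, - 39, - 55/4, 1/8 , 17/4,39,71,77,  87]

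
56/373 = 56/373=0.15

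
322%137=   48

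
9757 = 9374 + 383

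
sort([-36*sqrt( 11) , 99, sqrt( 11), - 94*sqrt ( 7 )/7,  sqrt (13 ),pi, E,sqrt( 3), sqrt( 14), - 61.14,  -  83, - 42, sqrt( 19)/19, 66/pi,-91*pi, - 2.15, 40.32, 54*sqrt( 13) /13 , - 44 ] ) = [ - 91*pi, -36*sqrt(11 ), -83, - 61.14, - 44, - 42, - 94*sqrt( 7 ) /7, - 2.15,sqrt( 19)/19, sqrt( 3),  E,  pi, sqrt( 11),sqrt( 13), sqrt( 14 ),54 *sqrt( 13 ) /13  ,  66/pi,40.32, 99] 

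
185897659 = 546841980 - 360944321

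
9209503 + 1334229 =10543732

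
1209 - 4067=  - 2858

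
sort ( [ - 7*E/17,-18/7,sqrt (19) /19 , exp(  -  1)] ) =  [ - 18/7, - 7*E/17, sqrt (19 )/19,  exp( - 1)]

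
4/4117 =4/4117= 0.00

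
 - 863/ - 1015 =863/1015 = 0.85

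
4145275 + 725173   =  4870448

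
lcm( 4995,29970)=29970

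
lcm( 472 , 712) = 42008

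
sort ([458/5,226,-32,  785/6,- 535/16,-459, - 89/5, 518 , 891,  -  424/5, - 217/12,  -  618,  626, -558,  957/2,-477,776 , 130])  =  [ - 618,-558,-477, - 459, - 424/5, -535/16, - 32,-217/12,  -  89/5, 458/5  ,  130,785/6, 226,957/2 , 518, 626,  776,891 ]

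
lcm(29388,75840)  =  2351040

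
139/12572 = 139/12572 = 0.01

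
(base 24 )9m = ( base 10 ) 238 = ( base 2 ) 11101110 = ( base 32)7E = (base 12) 17A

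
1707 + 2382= 4089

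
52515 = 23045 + 29470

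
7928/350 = 3964/175  =  22.65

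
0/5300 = 0= 0.00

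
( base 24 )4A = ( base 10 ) 106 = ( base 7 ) 211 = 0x6A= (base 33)37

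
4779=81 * 59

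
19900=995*20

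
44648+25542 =70190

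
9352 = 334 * 28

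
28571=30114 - 1543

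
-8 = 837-845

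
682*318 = 216876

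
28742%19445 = 9297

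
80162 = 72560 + 7602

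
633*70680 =44740440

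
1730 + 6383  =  8113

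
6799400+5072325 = 11871725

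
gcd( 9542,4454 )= 2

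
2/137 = 2/137=0.01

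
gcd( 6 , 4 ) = 2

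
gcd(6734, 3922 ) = 74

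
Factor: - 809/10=  -  2^( - 1 )*5^( - 1 )*809^1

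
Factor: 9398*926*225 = 2^2*3^2*5^2 * 37^1*127^1 * 463^1 = 1958073300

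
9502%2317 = 234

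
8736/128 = 68  +  1/4 = 68.25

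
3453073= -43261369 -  - 46714442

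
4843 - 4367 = 476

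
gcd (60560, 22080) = 80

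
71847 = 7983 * 9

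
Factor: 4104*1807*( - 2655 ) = - 19689288840 = - 2^3 * 3^5*5^1*13^1*19^1 * 59^1*139^1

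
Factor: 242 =2^1*11^2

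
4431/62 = 4431/62 = 71.47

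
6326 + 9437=15763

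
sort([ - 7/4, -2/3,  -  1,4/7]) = [ - 7/4, - 1, - 2/3,  4/7 ] 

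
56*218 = 12208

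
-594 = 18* (-33 )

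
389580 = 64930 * 6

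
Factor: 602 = 2^1*7^1 * 43^1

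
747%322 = 103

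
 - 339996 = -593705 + 253709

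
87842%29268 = 38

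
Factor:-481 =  - 13^1*37^1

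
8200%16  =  8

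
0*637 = 0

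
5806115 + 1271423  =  7077538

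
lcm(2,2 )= 2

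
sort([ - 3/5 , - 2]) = [  -  2, - 3/5] 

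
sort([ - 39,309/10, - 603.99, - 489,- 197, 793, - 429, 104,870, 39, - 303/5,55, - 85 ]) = [ - 603.99, - 489, - 429 , - 197, - 85, - 303/5, - 39,309/10, 39,55, 104,793,870]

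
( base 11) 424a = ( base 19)faf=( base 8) 12764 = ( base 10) 5620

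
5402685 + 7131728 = 12534413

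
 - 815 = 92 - 907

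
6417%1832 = 921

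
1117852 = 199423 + 918429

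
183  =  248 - 65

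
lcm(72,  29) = 2088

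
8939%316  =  91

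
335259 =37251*9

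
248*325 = 80600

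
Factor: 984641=7^1*140663^1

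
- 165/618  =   - 1+151/206=   - 0.27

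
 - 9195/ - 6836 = 1 + 2359/6836 =1.35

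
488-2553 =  -2065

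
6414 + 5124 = 11538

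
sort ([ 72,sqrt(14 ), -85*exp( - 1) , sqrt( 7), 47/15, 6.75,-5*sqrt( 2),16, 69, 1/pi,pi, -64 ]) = [ - 64, - 85*exp( - 1 ),-5 *sqrt( 2),1/pi,sqrt( 7),47/15,pi , sqrt( 14),6.75, 16,69, 72 ] 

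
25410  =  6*4235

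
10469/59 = 10469/59 = 177.44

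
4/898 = 2/449 =0.00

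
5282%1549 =635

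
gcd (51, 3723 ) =51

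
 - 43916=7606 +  - 51522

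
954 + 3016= 3970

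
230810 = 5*46162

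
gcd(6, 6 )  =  6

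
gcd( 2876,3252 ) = 4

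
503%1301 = 503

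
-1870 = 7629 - 9499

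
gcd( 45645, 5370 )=2685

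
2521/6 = 2521/6  =  420.17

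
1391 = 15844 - 14453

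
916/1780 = 229/445 = 0.51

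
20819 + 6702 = 27521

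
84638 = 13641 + 70997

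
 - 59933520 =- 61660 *972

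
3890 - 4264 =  - 374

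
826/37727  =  826/37727 = 0.02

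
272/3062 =136/1531=0.09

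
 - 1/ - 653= 1/653 = 0.00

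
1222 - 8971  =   - 7749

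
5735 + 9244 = 14979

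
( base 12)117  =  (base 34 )4R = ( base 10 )163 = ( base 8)243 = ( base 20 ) 83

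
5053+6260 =11313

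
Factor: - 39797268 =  - 2^2*3^1*7^1 * 23^1*20599^1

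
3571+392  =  3963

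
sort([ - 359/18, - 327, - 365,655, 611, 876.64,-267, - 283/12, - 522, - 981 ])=[ - 981 , - 522,-365, - 327, - 267, - 283/12 , - 359/18,611,  655, 876.64] 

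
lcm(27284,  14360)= 272840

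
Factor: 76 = 2^2*19^1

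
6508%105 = 103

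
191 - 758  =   - 567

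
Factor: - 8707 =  - 8707^1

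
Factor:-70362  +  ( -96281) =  - 166643 =-166643^1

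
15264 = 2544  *6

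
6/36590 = 3/18295 = 0.00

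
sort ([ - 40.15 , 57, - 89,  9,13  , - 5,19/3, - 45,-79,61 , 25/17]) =[ - 89, - 79,  -  45, - 40.15,  -  5, 25/17,19/3, 9, 13, 57,61 ] 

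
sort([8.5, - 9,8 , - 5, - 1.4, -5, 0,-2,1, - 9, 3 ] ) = [ - 9,-9, - 5, - 5, - 2, - 1.4,0,  1, 3, 8,8.5]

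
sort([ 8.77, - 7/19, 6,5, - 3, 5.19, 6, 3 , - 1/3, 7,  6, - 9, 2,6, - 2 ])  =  [ -9, - 3, - 2, - 7/19, - 1/3, 2,3, 5, 5.19, 6,6, 6, 6, 7,8.77 ]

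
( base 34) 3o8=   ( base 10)4292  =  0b1000011000100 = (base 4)1003010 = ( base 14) 17c8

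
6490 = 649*10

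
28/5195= 28/5195 = 0.01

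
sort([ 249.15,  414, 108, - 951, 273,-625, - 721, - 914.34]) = [  -  951,  -  914.34, - 721, - 625, 108,249.15,273, 414] 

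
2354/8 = 294 + 1/4 = 294.25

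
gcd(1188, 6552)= 36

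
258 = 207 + 51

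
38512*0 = 0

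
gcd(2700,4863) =3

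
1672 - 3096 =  - 1424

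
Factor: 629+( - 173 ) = 2^3*3^1 *19^1 =456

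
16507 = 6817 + 9690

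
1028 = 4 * 257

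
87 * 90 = 7830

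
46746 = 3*15582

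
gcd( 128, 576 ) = 64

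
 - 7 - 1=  - 8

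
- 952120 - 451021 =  - 1403141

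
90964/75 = 90964/75= 1212.85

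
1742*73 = 127166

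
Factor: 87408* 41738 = 3648235104 = 2^5 * 3^2*41^1*509^1 * 607^1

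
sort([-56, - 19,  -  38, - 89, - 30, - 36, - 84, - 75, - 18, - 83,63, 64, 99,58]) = [ - 89, - 84 , - 83,- 75,-56, -38  , - 36, - 30, - 19, - 18,58 , 63, 64, 99]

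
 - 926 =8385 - 9311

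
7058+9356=16414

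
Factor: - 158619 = - 3^1*37^1*1429^1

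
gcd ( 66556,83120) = 4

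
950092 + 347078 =1297170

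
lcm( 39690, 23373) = 2103570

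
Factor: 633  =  3^1*211^1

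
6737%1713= 1598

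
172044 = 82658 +89386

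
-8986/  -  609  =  14 + 460/609 = 14.76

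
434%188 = 58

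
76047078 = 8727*8714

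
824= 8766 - 7942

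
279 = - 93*(-3 ) 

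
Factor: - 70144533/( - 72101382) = 23381511/24033794 = 2^( - 1)*3^1*17^1*29^1*37^(-1)*15809^1*324781^( - 1)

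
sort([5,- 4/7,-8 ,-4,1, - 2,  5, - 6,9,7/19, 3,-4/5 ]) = [ - 8,-6,  -  4,  -  2, - 4/5, -4/7, 7/19,  1, 3 , 5, 5 , 9 ]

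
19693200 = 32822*600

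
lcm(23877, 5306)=47754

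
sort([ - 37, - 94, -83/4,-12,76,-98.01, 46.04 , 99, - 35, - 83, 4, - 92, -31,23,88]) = [  -  98.01,-94 ,  -  92, - 83, - 37,  -  35, - 31,  -  83/4 ,-12,4, 23, 46.04,76, 88 , 99]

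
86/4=43/2  =  21.50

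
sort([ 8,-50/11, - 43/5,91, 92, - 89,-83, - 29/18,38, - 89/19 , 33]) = [-89, - 83, - 43/5, - 89/19,-50/11, - 29/18, 8, 33,38,91,  92 ]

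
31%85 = 31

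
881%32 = 17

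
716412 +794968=1511380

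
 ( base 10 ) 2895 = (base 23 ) 5ak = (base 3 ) 10222020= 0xB4F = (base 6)21223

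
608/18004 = 152/4501 = 0.03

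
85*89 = 7565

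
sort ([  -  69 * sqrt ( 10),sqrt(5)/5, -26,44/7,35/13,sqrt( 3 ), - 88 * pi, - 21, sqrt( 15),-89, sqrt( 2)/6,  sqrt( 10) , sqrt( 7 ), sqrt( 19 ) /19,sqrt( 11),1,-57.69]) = [ - 88*pi ,-69*sqrt(10), - 89, - 57.69, - 26, - 21 , sqrt( 19 )/19, sqrt(2)/6, sqrt(5) /5, 1, sqrt( 3),sqrt( 7 ), 35/13,  sqrt( 10),sqrt ( 11),sqrt( 15 ),  44/7] 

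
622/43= 14 + 20/43 = 14.47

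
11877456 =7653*1552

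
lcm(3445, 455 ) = 24115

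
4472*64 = 286208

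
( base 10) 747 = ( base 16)2EB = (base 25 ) 14M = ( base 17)29g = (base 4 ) 23223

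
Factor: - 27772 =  - 2^2*53^1*131^1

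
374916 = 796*471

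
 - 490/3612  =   - 1 + 223/258 = -0.14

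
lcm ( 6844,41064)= 41064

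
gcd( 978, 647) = 1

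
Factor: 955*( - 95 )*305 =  - 5^3*19^1 * 61^1* 191^1  =  - 27671125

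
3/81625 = 3/81625 = 0.00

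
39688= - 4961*( - 8)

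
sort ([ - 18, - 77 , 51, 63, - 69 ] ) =[ - 77,-69, - 18,51, 63]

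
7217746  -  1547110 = 5670636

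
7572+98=7670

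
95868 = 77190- - 18678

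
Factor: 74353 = 74353^1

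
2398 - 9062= - 6664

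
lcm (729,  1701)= 5103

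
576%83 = 78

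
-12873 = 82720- 95593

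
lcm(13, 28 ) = 364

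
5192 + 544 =5736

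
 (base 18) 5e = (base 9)125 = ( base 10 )104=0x68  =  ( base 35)2Y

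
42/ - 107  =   -1 + 65/107 = - 0.39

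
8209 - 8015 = 194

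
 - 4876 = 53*( - 92 )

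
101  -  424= -323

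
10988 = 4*2747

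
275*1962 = 539550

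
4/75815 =4/75815 = 0.00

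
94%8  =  6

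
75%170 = 75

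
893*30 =26790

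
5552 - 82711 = -77159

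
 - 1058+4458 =3400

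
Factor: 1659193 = 233^1*7121^1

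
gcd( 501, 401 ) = 1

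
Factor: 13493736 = 2^3*3^3*179^1  *349^1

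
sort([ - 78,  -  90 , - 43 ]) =[-90,  -  78,  -  43]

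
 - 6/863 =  - 1  +  857/863 = - 0.01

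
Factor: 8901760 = 2^7*5^1*7^1*1987^1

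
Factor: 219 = 3^1*73^1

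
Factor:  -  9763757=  - 9763757^1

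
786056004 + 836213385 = 1622269389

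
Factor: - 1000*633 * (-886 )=560838000  =  2^4  *3^1 * 5^3*211^1 * 443^1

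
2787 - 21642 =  - 18855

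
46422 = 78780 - 32358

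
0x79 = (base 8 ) 171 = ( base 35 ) 3G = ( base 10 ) 121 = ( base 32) 3P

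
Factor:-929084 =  -2^2*13^1*17^1*1051^1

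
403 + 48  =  451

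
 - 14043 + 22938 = 8895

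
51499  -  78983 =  - 27484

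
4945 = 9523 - 4578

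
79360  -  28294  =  51066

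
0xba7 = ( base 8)5647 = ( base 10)2983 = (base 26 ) 4AJ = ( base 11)2272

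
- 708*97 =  - 68676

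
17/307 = 17/307= 0.06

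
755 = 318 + 437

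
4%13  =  4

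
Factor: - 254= -2^1 * 127^1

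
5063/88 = 5063/88= 57.53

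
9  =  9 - 0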